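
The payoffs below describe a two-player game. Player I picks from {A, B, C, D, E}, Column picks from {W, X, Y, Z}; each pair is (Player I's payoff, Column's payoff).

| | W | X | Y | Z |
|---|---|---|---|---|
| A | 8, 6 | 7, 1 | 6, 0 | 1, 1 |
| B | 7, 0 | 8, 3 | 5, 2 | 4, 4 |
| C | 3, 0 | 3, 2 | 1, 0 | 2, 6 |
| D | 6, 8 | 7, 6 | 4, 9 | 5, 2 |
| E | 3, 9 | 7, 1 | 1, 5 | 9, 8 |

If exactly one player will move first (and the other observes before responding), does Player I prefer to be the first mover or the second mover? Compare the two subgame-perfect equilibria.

second

If Player I leads: Column's best replies are A→W, B→Z, C→Z, D→Y, E→W; Player I's induced payoffs 8, 4, 2, 4, 3; outcome (A, W), payoffs (8, 6).
If Column leads: Player I's best replies are W→A, X→B, Y→A, Z→E; Column's induced payoffs 6, 3, 0, 8; outcome (E, Z), payoffs (9, 8).
Player I gets 8 moving first and 9 moving second, so Player I prefers to move second.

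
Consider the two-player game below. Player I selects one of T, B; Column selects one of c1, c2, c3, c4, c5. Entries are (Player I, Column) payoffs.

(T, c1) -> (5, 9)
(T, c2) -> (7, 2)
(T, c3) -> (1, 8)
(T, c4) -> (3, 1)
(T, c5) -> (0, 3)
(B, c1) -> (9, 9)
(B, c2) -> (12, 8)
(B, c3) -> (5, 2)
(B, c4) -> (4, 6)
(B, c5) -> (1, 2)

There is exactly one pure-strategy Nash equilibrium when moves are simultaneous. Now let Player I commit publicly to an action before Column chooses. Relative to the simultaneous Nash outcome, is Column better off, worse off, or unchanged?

Solve by backward induction (Player I leads).
- T → Column plays c1 (best of 9, 2, 8, 1, 3); Player I gets 5.
- B → Column plays c1 (best of 9, 8, 2, 6, 2); Player I gets 9.
Player I's induced payoffs are 5, 9, so Player I commits to B. Subgame-perfect outcome: (B, c1) with payoffs (9, 9).
Under simultaneous play:
Player I's best replies: c1→B; c2→B; c3→B; c4→B; c5→B.
Column's best replies: T→c1; B→c1.
Only (B, c1) has each player best-responding; Nash payoffs (9, 9).
Column earns 9 sequentially versus 9 at the Nash outcome: unchanged.

unchanged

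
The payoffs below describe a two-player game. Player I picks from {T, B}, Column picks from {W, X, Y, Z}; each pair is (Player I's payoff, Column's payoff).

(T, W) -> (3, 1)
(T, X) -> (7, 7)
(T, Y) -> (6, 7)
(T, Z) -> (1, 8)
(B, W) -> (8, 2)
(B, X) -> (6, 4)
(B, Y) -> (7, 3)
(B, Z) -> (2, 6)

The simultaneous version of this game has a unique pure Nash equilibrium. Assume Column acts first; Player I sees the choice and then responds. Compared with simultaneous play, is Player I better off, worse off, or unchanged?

Backward induction with Column moving first.
- W: BR = B, leader payoff 2.
- X: BR = T, leader payoff 7.
- Y: BR = B, leader payoff 3.
- Z: BR = B, leader payoff 6.
Column's induced payoffs are 2, 7, 3, 6, so Column commits to X. Subgame-perfect outcome: (T, X) with payoffs (7, 7).
Under simultaneous play:
Player I's best replies: W→B; X→T; Y→B; Z→B.
Column's best replies: T→Z; B→Z.
Only (B, Z) has each player best-responding; Nash payoffs (2, 6).
Player I earns 7 sequentially versus 2 at the Nash outcome: better off.

better off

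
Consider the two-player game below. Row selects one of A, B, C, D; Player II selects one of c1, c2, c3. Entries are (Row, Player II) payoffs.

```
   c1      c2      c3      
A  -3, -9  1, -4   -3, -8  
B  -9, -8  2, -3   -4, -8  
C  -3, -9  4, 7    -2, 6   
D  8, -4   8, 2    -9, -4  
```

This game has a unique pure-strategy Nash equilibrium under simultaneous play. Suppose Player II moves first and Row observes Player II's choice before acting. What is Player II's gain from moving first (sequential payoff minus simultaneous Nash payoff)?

4

Solve by backward induction (Player II leads).
- c1: BR = D, leader payoff -4.
- c2: BR = D, leader payoff 2.
- c3: BR = C, leader payoff 6.
Among -4, 2, 6, the best is 6 at c3. Subgame-perfect outcome: (C, c3) with payoffs (-2, 6).
Under simultaneous play:
Row's best replies: c1→D; c2→D; c3→C.
Player II's best replies: A→c2; B→c2; C→c2; D→c2.
The unique mutual best reply is (D, c2), giving (8, 2).
Player II's commitment gain: 6 − 2 = 4.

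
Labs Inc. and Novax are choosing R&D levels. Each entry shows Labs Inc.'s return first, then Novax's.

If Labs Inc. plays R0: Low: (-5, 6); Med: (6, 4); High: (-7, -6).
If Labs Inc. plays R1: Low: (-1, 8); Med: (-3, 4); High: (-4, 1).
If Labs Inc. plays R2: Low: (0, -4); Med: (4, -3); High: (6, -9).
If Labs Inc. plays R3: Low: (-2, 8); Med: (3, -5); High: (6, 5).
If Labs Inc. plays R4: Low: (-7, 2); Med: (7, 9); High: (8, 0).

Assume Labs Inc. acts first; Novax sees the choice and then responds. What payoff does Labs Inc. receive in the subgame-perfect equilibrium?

Backward induction with Labs Inc. moving first.
- R0: BR = Low, leader payoff -5.
- R1: BR = Low, leader payoff -1.
- R2: BR = Med, leader payoff 4.
- R3: BR = Low, leader payoff -2.
- R4: BR = Med, leader payoff 7.
Labs Inc.'s induced payoffs are -5, -1, 4, -2, 7, so Labs Inc. commits to R4. Subgame-perfect outcome: (R4, Med) with payoffs (7, 9).

7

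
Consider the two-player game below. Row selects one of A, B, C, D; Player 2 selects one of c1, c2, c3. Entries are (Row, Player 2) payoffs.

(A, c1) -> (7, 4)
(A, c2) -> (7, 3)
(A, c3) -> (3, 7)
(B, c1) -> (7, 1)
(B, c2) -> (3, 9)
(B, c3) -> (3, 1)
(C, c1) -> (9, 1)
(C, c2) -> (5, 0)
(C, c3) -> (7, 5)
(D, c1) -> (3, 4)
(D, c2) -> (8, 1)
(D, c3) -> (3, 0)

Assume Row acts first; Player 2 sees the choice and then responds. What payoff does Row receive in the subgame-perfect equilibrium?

7

Work backward from Player 2's decision.
- A: Player 2 compares 4, 3, 7 and picks c3; Row would get 3.
- B: Player 2 compares 1, 9, 1 and picks c2; Row would get 3.
- C: Player 2 compares 1, 0, 5 and picks c3; Row would get 7.
- D: Player 2 compares 4, 1, 0 and picks c1; Row would get 3.
Maximizing over 3, 3, 7, 3, Row chooses C. Subgame-perfect outcome: (C, c3) with payoffs (7, 5).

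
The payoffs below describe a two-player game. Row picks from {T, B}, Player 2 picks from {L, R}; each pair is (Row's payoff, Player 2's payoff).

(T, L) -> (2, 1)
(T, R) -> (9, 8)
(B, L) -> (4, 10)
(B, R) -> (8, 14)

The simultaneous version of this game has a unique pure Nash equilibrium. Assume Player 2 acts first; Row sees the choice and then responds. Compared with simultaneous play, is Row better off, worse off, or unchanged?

Work backward from Row's decision.
- L → Row plays B (best of 2, 4); Player 2 gets 10.
- R → Row plays T (best of 9, 8); Player 2 gets 8.
Among 10, 8, the best is 10 at L. Subgame-perfect outcome: (B, L) with payoffs (4, 10).
Now find the simultaneous Nash equilibrium.
Row's best replies: L→B; R→T.
Player 2's best replies: T→R; B→R.
The unique mutual best reply is (T, R), giving (9, 8).
Row earns 4 sequentially versus 9 at the Nash outcome: worse off.

worse off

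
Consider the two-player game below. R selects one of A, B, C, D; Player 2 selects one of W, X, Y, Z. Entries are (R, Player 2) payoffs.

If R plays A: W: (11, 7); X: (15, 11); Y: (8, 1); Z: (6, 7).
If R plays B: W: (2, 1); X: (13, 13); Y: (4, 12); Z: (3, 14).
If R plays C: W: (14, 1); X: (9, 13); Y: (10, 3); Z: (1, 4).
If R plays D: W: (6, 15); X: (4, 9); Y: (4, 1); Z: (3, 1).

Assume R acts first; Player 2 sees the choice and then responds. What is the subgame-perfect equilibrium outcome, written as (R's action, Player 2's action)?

Backward induction with R moving first.
- A: BR = X, leader payoff 15.
- B: BR = Z, leader payoff 3.
- C: BR = X, leader payoff 9.
- D: BR = W, leader payoff 6.
Maximizing over 15, 3, 9, 6, R chooses A. Subgame-perfect outcome: (A, X) with payoffs (15, 11).

(A, X)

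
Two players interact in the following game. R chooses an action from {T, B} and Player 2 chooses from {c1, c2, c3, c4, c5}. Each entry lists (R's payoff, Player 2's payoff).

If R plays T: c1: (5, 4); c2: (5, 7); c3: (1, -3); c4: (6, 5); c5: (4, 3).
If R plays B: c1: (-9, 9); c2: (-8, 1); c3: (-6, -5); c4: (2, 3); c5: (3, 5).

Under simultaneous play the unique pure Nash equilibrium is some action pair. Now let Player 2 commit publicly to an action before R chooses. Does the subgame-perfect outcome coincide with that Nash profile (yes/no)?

Work backward from R's decision.
- c1: R compares 5, -9 and picks T; Player 2 would get 4.
- c2: R compares 5, -8 and picks T; Player 2 would get 7.
- c3: R compares 1, -6 and picks T; Player 2 would get -3.
- c4: R compares 6, 2 and picks T; Player 2 would get 5.
- c5: R compares 4, 3 and picks T; Player 2 would get 3.
Player 2's induced payoffs are 4, 7, -3, 5, 3, so Player 2 commits to c2. Subgame-perfect outcome: (T, c2) with payoffs (5, 7).
Under simultaneous play:
R's best replies: c1→T; c2→T; c3→T; c4→T; c5→T.
Player 2's best replies: T→c2; B→c1.
The unique mutual best reply is (T, c2), giving (5, 7).
Sequential outcome (T, c2) coincides with the Nash profile (T, c2).

yes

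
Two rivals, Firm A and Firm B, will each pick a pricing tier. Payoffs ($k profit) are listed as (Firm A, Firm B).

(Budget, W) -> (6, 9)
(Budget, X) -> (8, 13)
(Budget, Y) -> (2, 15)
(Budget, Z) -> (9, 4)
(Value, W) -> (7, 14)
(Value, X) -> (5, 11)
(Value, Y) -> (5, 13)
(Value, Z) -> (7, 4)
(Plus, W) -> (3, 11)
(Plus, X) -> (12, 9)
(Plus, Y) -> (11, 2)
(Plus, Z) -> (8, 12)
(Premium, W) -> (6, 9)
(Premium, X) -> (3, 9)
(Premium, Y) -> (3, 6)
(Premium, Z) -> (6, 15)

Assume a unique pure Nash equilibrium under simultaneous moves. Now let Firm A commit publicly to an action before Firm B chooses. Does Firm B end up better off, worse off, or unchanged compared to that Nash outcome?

worse off

Work backward from Firm B's decision.
- Budget: Firm B compares 9, 13, 15, 4 and picks Y; Firm A would get 2.
- Value: Firm B compares 14, 11, 13, 4 and picks W; Firm A would get 7.
- Plus: Firm B compares 11, 9, 2, 12 and picks Z; Firm A would get 8.
- Premium: Firm B compares 9, 9, 6, 15 and picks Z; Firm A would get 6.
Among 2, 7, 8, 6, the best is 8 at Plus. Subgame-perfect outcome: (Plus, Z) with payoffs (8, 12).
Under simultaneous play:
Firm A's best replies: W→Value; X→Plus; Y→Plus; Z→Budget.
Firm B's best replies: Budget→Y; Value→W; Plus→Z; Premium→Z.
Only (Value, W) has each player best-responding; Nash payoffs (7, 14).
Firm B earns 12 sequentially versus 14 at the Nash outcome: worse off.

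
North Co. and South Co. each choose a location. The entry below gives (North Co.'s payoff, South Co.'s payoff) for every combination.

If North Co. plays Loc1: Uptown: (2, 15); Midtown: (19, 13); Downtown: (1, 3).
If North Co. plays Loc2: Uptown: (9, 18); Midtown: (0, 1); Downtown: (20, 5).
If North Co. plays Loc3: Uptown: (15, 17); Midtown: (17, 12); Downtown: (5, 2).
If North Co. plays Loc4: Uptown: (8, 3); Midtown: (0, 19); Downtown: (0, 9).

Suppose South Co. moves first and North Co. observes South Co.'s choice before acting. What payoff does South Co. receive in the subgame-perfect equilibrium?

Work backward from North Co.'s decision.
- Uptown → North Co. plays Loc3 (best of 2, 9, 15, 8); South Co. gets 17.
- Midtown → North Co. plays Loc1 (best of 19, 0, 17, 0); South Co. gets 13.
- Downtown → North Co. plays Loc2 (best of 1, 20, 5, 0); South Co. gets 5.
South Co.'s induced payoffs are 17, 13, 5, so South Co. commits to Uptown. Subgame-perfect outcome: (Loc3, Uptown) with payoffs (15, 17).

17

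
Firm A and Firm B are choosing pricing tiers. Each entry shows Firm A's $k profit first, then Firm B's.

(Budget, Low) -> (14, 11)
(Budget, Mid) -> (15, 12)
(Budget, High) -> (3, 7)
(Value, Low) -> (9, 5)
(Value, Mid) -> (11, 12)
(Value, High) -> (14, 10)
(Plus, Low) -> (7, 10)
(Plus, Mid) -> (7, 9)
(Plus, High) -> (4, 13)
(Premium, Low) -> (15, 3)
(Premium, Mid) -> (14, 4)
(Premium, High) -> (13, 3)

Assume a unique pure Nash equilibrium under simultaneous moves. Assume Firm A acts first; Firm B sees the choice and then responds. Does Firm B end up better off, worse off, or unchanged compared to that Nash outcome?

unchanged

Solve by backward induction (Firm A leads).
- Budget: Firm B compares 11, 12, 7 and picks Mid; Firm A would get 15.
- Value: Firm B compares 5, 12, 10 and picks Mid; Firm A would get 11.
- Plus: Firm B compares 10, 9, 13 and picks High; Firm A would get 4.
- Premium: Firm B compares 3, 4, 3 and picks Mid; Firm A would get 14.
Among 15, 11, 4, 14, the best is 15 at Budget. Subgame-perfect outcome: (Budget, Mid) with payoffs (15, 12).
Now find the simultaneous Nash equilibrium.
Firm A's best replies: Low→Premium; Mid→Budget; High→Value.
Firm B's best replies: Budget→Mid; Value→Mid; Plus→High; Premium→Mid.
The unique mutual best reply is (Budget, Mid), giving (15, 12).
Firm B earns 12 sequentially versus 12 at the Nash outcome: unchanged.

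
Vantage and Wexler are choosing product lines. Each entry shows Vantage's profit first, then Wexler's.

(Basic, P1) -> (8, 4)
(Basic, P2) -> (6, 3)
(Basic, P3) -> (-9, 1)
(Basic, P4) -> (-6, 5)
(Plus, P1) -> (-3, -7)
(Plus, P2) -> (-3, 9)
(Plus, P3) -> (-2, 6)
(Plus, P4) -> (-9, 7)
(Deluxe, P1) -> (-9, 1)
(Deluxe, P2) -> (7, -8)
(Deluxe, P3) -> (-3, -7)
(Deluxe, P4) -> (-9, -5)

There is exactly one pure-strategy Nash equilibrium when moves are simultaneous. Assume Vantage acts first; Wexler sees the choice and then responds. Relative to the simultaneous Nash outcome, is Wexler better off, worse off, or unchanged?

Work backward from Wexler's decision.
- Basic → Wexler plays P4 (best of 4, 3, 1, 5); Vantage gets -6.
- Plus → Wexler plays P2 (best of -7, 9, 6, 7); Vantage gets -3.
- Deluxe → Wexler plays P1 (best of 1, -8, -7, -5); Vantage gets -9.
Vantage's induced payoffs are -6, -3, -9, so Vantage commits to Plus. Subgame-perfect outcome: (Plus, P2) with payoffs (-3, 9).
Under simultaneous play:
Vantage's best replies: P1→Basic; P2→Deluxe; P3→Plus; P4→Basic.
Wexler's best replies: Basic→P4; Plus→P2; Deluxe→P1.
The unique mutual best reply is (Basic, P4), giving (-6, 5).
Wexler earns 9 sequentially versus 5 at the Nash outcome: better off.

better off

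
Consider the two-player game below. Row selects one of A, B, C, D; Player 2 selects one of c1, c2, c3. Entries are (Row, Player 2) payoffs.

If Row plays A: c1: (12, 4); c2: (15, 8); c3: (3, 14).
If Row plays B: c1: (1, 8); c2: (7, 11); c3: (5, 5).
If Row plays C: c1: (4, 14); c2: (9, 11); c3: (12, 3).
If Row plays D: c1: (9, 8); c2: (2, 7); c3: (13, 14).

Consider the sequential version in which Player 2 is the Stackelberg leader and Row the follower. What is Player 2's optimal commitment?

c3

Row best-responds to each possible Player 2 move:
- c1: BR = A, leader payoff 4.
- c2: BR = A, leader payoff 8.
- c3: BR = D, leader payoff 14.
Player 2's induced payoffs are 4, 8, 14, so Player 2 commits to c3. Subgame-perfect outcome: (D, c3) with payoffs (13, 14).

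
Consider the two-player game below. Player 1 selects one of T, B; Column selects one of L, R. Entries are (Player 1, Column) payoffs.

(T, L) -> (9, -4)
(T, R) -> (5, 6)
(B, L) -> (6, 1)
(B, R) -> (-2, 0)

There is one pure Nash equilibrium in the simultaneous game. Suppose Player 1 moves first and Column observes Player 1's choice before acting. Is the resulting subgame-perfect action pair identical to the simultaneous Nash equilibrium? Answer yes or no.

no

Backward induction with Player 1 moving first.
- T: BR = R, leader payoff 5.
- B: BR = L, leader payoff 6.
Maximizing over 5, 6, Player 1 chooses B. Subgame-perfect outcome: (B, L) with payoffs (6, 1).
Now find the simultaneous Nash equilibrium.
Player 1's best replies: L→T; R→T.
Column's best replies: T→R; B→L.
Only (T, R) has each player best-responding; Nash payoffs (5, 6).
Sequential outcome (B, L) differs from the Nash profile (T, R).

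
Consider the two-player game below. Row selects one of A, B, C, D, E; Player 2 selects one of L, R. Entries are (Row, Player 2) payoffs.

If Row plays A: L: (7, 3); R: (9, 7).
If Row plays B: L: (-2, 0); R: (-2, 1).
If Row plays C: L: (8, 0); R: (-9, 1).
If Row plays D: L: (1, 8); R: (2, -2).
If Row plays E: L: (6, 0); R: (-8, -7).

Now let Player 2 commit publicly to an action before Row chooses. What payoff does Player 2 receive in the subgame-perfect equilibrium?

Backward induction with Player 2 moving first.
- L: Row compares 7, -2, 8, 1, 6 and picks C; Player 2 would get 0.
- R: Row compares 9, -2, -9, 2, -8 and picks A; Player 2 would get 7.
Player 2's induced payoffs are 0, 7, so Player 2 commits to R. Subgame-perfect outcome: (A, R) with payoffs (9, 7).

7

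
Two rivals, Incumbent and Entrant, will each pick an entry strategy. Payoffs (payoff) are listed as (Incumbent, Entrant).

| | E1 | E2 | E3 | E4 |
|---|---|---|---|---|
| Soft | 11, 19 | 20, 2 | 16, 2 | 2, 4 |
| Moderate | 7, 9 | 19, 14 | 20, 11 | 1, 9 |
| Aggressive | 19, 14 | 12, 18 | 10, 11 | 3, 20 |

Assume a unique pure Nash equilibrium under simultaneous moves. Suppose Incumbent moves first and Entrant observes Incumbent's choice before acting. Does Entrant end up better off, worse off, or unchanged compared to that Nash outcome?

worse off

Work backward from Entrant's decision.
- Soft: Entrant compares 19, 2, 2, 4 and picks E1; Incumbent would get 11.
- Moderate: Entrant compares 9, 14, 11, 9 and picks E2; Incumbent would get 19.
- Aggressive: Entrant compares 14, 18, 11, 20 and picks E4; Incumbent would get 3.
Among 11, 19, 3, the best is 19 at Moderate. Subgame-perfect outcome: (Moderate, E2) with payoffs (19, 14).
For the simultaneous game, intersect best replies.
Incumbent's best replies: E1→Aggressive; E2→Soft; E3→Moderate; E4→Aggressive.
Entrant's best replies: Soft→E1; Moderate→E2; Aggressive→E4.
Only (Aggressive, E4) has each player best-responding; Nash payoffs (3, 20).
Entrant earns 14 sequentially versus 20 at the Nash outcome: worse off.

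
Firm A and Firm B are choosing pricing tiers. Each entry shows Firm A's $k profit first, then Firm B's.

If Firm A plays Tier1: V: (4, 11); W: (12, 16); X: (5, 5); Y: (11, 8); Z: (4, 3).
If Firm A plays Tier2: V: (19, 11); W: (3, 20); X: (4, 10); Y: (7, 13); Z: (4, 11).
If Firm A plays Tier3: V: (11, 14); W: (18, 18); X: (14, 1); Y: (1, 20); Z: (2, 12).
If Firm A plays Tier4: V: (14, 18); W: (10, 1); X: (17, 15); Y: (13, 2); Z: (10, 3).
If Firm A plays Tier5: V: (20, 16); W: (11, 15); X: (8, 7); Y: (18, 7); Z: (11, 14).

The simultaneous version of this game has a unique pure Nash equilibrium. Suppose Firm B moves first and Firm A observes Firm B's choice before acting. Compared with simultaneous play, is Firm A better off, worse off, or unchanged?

Backward induction with Firm B moving first.
- V: Firm A compares 4, 19, 11, 14, 20 and picks Tier5; Firm B would get 16.
- W: Firm A compares 12, 3, 18, 10, 11 and picks Tier3; Firm B would get 18.
- X: Firm A compares 5, 4, 14, 17, 8 and picks Tier4; Firm B would get 15.
- Y: Firm A compares 11, 7, 1, 13, 18 and picks Tier5; Firm B would get 7.
- Z: Firm A compares 4, 4, 2, 10, 11 and picks Tier5; Firm B would get 14.
Among 16, 18, 15, 7, 14, the best is 18 at W. Subgame-perfect outcome: (Tier3, W) with payoffs (18, 18).
Under simultaneous play:
Firm A's best replies: V→Tier5; W→Tier3; X→Tier4; Y→Tier5; Z→Tier5.
Firm B's best replies: Tier1→W; Tier2→W; Tier3→Y; Tier4→V; Tier5→V.
The unique mutual best reply is (Tier5, V), giving (20, 16).
Firm A earns 18 sequentially versus 20 at the Nash outcome: worse off.

worse off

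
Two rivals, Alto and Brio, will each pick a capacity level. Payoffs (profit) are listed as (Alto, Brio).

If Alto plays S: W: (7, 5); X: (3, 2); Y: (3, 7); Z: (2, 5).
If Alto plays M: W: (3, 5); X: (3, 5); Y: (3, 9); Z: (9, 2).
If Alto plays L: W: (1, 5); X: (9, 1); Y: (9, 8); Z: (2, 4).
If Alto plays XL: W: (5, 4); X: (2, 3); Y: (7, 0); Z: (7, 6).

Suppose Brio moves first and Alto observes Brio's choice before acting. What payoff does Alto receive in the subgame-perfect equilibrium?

9

Work backward from Alto's decision.
- W: Alto compares 7, 3, 1, 5 and picks S; Brio would get 5.
- X: Alto compares 3, 3, 9, 2 and picks L; Brio would get 1.
- Y: Alto compares 3, 3, 9, 7 and picks L; Brio would get 8.
- Z: Alto compares 2, 9, 2, 7 and picks M; Brio would get 2.
Brio's induced payoffs are 5, 1, 8, 2, so Brio commits to Y. Subgame-perfect outcome: (L, Y) with payoffs (9, 8).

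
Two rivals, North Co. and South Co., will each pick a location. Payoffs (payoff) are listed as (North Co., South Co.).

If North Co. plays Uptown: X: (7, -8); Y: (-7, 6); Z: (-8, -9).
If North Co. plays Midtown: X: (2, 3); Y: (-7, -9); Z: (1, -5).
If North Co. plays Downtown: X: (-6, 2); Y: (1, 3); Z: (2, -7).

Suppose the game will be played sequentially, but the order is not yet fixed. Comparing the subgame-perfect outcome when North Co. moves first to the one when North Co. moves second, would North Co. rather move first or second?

first

If North Co. leads: South Co.'s best replies are Uptown→Y, Midtown→X, Downtown→Y; North Co.'s induced payoffs -7, 2, 1; outcome (Midtown, X), payoffs (2, 3).
If South Co. leads: North Co.'s best replies are X→Uptown, Y→Downtown, Z→Downtown; South Co.'s induced payoffs -8, 3, -7; outcome (Downtown, Y), payoffs (1, 3).
North Co. gets 2 moving first and 1 moving second, so North Co. prefers to move first.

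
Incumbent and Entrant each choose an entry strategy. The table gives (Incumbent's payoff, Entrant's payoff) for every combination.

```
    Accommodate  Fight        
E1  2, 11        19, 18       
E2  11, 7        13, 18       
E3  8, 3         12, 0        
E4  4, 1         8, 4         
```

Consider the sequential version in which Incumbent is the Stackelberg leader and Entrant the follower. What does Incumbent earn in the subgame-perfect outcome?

Work backward from Entrant's decision.
- E1: BR = Fight, leader payoff 19.
- E2: BR = Fight, leader payoff 13.
- E3: BR = Accommodate, leader payoff 8.
- E4: BR = Fight, leader payoff 8.
Incumbent's induced payoffs are 19, 13, 8, 8, so Incumbent commits to E1. Subgame-perfect outcome: (E1, Fight) with payoffs (19, 18).

19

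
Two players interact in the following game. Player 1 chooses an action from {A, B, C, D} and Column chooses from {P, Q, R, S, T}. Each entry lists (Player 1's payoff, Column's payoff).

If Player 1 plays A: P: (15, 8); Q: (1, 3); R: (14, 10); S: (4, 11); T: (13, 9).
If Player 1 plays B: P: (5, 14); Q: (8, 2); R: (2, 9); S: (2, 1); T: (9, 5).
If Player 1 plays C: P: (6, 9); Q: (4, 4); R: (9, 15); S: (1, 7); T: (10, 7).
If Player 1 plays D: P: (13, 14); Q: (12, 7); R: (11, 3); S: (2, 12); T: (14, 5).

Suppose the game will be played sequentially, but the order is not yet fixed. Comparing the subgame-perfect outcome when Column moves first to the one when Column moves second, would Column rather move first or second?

If Player 1 leads: Column's best replies are A→S, B→P, C→R, D→P; Player 1's induced payoffs 4, 5, 9, 13; outcome (D, P), payoffs (13, 14).
If Column leads: Player 1's best replies are P→A, Q→D, R→A, S→A, T→D; Column's induced payoffs 8, 7, 10, 11, 5; outcome (A, S), payoffs (4, 11).
Column gets 11 moving first and 14 moving second, so Column prefers to move second.

second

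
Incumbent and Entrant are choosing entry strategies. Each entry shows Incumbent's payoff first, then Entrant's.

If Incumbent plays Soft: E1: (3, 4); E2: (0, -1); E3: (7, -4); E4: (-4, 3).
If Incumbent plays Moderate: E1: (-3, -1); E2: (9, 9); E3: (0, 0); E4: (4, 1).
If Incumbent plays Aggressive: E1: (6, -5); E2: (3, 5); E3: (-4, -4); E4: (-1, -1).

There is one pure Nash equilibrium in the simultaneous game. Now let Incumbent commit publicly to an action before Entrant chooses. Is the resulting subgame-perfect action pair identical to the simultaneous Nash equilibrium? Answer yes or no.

Work backward from Entrant's decision.
- Soft: BR = E1, leader payoff 3.
- Moderate: BR = E2, leader payoff 9.
- Aggressive: BR = E2, leader payoff 3.
Among 3, 9, 3, the best is 9 at Moderate. Subgame-perfect outcome: (Moderate, E2) with payoffs (9, 9).
For the simultaneous game, intersect best replies.
Incumbent's best replies: E1→Aggressive; E2→Moderate; E3→Soft; E4→Moderate.
Entrant's best replies: Soft→E1; Moderate→E2; Aggressive→E2.
The unique mutual best reply is (Moderate, E2), giving (9, 9).
Sequential outcome (Moderate, E2) coincides with the Nash profile (Moderate, E2).

yes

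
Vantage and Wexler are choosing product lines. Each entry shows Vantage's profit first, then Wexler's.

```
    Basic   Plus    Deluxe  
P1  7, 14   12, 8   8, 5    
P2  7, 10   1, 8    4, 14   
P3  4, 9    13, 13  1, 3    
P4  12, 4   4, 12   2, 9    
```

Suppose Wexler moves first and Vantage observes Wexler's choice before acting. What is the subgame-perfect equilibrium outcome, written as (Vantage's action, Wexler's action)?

(P3, Plus)

Solve by backward induction (Wexler leads).
- Basic: BR = P4, leader payoff 4.
- Plus: BR = P3, leader payoff 13.
- Deluxe: BR = P1, leader payoff 5.
Among 4, 13, 5, the best is 13 at Plus. Subgame-perfect outcome: (P3, Plus) with payoffs (13, 13).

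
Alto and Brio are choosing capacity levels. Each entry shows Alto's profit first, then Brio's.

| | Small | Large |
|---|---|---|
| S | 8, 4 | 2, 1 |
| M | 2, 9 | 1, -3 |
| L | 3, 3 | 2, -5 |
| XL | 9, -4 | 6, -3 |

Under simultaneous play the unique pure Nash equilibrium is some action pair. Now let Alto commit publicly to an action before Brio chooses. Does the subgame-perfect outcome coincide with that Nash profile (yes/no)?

Backward induction with Alto moving first.
- S: BR = Small, leader payoff 8.
- M: BR = Small, leader payoff 2.
- L: BR = Small, leader payoff 3.
- XL: BR = Large, leader payoff 6.
Among 8, 2, 3, 6, the best is 8 at S. Subgame-perfect outcome: (S, Small) with payoffs (8, 4).
For the simultaneous game, intersect best replies.
Alto's best replies: Small→XL; Large→XL.
Brio's best replies: S→Small; M→Small; L→Small; XL→Large.
The unique mutual best reply is (XL, Large), giving (6, -3).
Sequential outcome (S, Small) differs from the Nash profile (XL, Large).

no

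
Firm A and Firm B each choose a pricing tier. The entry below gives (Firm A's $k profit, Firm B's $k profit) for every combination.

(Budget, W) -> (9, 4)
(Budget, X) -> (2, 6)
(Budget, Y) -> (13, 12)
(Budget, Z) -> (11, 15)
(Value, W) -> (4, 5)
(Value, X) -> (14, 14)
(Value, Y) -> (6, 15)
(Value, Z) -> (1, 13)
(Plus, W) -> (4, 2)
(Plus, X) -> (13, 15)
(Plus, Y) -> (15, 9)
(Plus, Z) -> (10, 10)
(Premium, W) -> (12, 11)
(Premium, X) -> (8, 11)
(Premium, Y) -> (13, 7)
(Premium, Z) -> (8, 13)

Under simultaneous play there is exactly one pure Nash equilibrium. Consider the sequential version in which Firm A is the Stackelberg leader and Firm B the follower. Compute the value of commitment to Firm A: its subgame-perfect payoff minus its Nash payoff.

Work backward from Firm B's decision.
- Budget → Firm B plays Z (best of 4, 6, 12, 15); Firm A gets 11.
- Value → Firm B plays Y (best of 5, 14, 15, 13); Firm A gets 6.
- Plus → Firm B plays X (best of 2, 15, 9, 10); Firm A gets 13.
- Premium → Firm B plays Z (best of 11, 11, 7, 13); Firm A gets 8.
Firm A's induced payoffs are 11, 6, 13, 8, so Firm A commits to Plus. Subgame-perfect outcome: (Plus, X) with payoffs (13, 15).
Under simultaneous play:
Firm A's best replies: W→Premium; X→Value; Y→Plus; Z→Budget.
Firm B's best replies: Budget→Z; Value→Y; Plus→X; Premium→Z.
Only (Budget, Z) has each player best-responding; Nash payoffs (11, 15).
Firm A's commitment gain: 13 − 11 = 2.

2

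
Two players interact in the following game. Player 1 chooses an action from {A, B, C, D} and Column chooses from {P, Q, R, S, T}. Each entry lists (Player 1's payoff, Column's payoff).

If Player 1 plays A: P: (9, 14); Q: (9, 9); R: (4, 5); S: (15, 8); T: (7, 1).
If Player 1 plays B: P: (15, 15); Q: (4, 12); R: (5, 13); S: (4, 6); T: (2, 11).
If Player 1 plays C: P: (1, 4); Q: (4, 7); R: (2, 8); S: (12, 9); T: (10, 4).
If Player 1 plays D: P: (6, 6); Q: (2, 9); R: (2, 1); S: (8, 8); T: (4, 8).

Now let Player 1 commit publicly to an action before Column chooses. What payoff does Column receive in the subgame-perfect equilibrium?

Backward induction with Player 1 moving first.
- A: BR = P, leader payoff 9.
- B: BR = P, leader payoff 15.
- C: BR = S, leader payoff 12.
- D: BR = Q, leader payoff 2.
Player 1's induced payoffs are 9, 15, 12, 2, so Player 1 commits to B. Subgame-perfect outcome: (B, P) with payoffs (15, 15).

15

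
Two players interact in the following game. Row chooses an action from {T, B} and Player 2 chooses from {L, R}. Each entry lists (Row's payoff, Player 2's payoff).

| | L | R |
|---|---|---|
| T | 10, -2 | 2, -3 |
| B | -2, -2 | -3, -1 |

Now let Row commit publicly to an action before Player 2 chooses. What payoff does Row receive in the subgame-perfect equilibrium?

Player 2 best-responds to each possible Row move:
- T → Player 2 plays L (best of -2, -3); Row gets 10.
- B → Player 2 plays R (best of -2, -1); Row gets -3.
Row's induced payoffs are 10, -3, so Row commits to T. Subgame-perfect outcome: (T, L) with payoffs (10, -2).

10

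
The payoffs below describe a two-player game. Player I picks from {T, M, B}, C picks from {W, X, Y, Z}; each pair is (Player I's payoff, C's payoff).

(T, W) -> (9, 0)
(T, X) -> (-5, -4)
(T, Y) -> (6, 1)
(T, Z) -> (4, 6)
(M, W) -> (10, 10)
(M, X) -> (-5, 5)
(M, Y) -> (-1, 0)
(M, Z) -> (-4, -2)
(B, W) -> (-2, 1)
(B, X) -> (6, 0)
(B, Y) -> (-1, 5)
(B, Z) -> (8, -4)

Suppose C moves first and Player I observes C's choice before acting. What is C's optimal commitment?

Solve by backward induction (C leads).
- W: BR = M, leader payoff 10.
- X: BR = B, leader payoff 0.
- Y: BR = T, leader payoff 1.
- Z: BR = B, leader payoff -4.
C's induced payoffs are 10, 0, 1, -4, so C commits to W. Subgame-perfect outcome: (M, W) with payoffs (10, 10).

W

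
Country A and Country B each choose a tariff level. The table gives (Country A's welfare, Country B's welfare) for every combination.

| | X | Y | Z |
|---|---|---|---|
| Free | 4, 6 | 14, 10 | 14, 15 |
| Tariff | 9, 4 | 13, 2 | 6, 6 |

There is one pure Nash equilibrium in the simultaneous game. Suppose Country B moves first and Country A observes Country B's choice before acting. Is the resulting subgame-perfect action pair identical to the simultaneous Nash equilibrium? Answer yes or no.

Backward induction with Country B moving first.
- X: BR = Tariff, leader payoff 4.
- Y: BR = Free, leader payoff 10.
- Z: BR = Free, leader payoff 15.
Among 4, 10, 15, the best is 15 at Z. Subgame-perfect outcome: (Free, Z) with payoffs (14, 15).
Under simultaneous play:
Country A's best replies: X→Tariff; Y→Free; Z→Free.
Country B's best replies: Free→Z; Tariff→Z.
The unique mutual best reply is (Free, Z), giving (14, 15).
Sequential outcome (Free, Z) coincides with the Nash profile (Free, Z).

yes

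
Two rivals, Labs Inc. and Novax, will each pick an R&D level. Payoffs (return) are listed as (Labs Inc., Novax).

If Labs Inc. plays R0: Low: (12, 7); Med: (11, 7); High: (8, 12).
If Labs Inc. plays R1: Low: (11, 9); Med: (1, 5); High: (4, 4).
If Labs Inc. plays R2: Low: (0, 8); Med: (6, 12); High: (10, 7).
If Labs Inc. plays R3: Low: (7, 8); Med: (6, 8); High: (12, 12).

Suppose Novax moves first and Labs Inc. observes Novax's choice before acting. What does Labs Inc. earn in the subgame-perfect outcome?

12

Solve by backward induction (Novax leads).
- Low → Labs Inc. plays R0 (best of 12, 11, 0, 7); Novax gets 7.
- Med → Labs Inc. plays R0 (best of 11, 1, 6, 6); Novax gets 7.
- High → Labs Inc. plays R3 (best of 8, 4, 10, 12); Novax gets 12.
Maximizing over 7, 7, 12, Novax chooses High. Subgame-perfect outcome: (R3, High) with payoffs (12, 12).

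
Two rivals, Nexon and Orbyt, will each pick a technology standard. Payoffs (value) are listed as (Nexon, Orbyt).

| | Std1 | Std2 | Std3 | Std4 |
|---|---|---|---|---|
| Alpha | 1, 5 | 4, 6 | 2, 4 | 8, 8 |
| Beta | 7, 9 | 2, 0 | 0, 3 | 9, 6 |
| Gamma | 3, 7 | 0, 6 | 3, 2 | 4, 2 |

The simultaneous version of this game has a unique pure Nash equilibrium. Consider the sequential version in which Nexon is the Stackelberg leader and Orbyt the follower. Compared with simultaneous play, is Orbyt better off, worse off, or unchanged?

Backward induction with Nexon moving first.
- Alpha: Orbyt compares 5, 6, 4, 8 and picks Std4; Nexon would get 8.
- Beta: Orbyt compares 9, 0, 3, 6 and picks Std1; Nexon would get 7.
- Gamma: Orbyt compares 7, 6, 2, 2 and picks Std1; Nexon would get 3.
Maximizing over 8, 7, 3, Nexon chooses Alpha. Subgame-perfect outcome: (Alpha, Std4) with payoffs (8, 8).
Now find the simultaneous Nash equilibrium.
Nexon's best replies: Std1→Beta; Std2→Alpha; Std3→Gamma; Std4→Beta.
Orbyt's best replies: Alpha→Std4; Beta→Std1; Gamma→Std1.
Only (Beta, Std1) has each player best-responding; Nash payoffs (7, 9).
Orbyt earns 8 sequentially versus 9 at the Nash outcome: worse off.

worse off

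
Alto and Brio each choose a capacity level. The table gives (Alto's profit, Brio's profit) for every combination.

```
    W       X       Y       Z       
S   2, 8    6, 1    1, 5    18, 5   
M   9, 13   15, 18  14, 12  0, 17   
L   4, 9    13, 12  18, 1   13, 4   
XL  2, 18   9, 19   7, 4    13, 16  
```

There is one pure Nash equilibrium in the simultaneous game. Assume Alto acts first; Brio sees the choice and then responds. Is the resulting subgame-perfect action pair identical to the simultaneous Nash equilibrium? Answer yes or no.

yes

Backward induction with Alto moving first.
- S: BR = W, leader payoff 2.
- M: BR = X, leader payoff 15.
- L: BR = X, leader payoff 13.
- XL: BR = X, leader payoff 9.
Among 2, 15, 13, 9, the best is 15 at M. Subgame-perfect outcome: (M, X) with payoffs (15, 18).
For the simultaneous game, intersect best replies.
Alto's best replies: W→M; X→M; Y→L; Z→S.
Brio's best replies: S→W; M→X; L→X; XL→X.
The unique mutual best reply is (M, X), giving (15, 18).
Sequential outcome (M, X) coincides with the Nash profile (M, X).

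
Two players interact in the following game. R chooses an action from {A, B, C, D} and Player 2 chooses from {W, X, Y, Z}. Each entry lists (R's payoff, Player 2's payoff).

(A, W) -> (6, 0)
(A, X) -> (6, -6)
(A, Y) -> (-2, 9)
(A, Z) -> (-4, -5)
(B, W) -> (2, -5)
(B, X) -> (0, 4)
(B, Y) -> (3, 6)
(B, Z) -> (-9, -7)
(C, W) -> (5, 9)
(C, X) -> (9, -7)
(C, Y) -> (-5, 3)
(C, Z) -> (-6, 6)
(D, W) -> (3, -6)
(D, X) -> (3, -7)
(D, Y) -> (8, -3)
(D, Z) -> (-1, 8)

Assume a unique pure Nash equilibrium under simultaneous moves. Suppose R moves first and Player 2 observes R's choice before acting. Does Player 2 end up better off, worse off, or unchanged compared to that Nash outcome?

better off

Backward induction with R moving first.
- A → Player 2 plays Y (best of 0, -6, 9, -5); R gets -2.
- B → Player 2 plays Y (best of -5, 4, 6, -7); R gets 3.
- C → Player 2 plays W (best of 9, -7, 3, 6); R gets 5.
- D → Player 2 plays Z (best of -6, -7, -3, 8); R gets -1.
Among -2, 3, 5, -1, the best is 5 at C. Subgame-perfect outcome: (C, W) with payoffs (5, 9).
Under simultaneous play:
R's best replies: W→A; X→C; Y→D; Z→D.
Player 2's best replies: A→Y; B→Y; C→W; D→Z.
Only (D, Z) has each player best-responding; Nash payoffs (-1, 8).
Player 2 earns 9 sequentially versus 8 at the Nash outcome: better off.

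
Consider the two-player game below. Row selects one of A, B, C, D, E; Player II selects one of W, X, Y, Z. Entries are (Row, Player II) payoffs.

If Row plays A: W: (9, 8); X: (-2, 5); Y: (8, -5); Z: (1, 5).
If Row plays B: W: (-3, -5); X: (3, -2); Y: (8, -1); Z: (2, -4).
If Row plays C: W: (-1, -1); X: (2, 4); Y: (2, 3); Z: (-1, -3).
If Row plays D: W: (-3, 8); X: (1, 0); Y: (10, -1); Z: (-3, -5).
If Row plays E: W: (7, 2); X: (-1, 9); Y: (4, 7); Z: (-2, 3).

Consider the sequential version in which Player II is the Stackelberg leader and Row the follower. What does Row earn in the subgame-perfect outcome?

Backward induction with Player II moving first.
- W → Row plays A (best of 9, -3, -1, -3, 7); Player II gets 8.
- X → Row plays B (best of -2, 3, 2, 1, -1); Player II gets -2.
- Y → Row plays D (best of 8, 8, 2, 10, 4); Player II gets -1.
- Z → Row plays B (best of 1, 2, -1, -3, -2); Player II gets -4.
Among 8, -2, -1, -4, the best is 8 at W. Subgame-perfect outcome: (A, W) with payoffs (9, 8).

9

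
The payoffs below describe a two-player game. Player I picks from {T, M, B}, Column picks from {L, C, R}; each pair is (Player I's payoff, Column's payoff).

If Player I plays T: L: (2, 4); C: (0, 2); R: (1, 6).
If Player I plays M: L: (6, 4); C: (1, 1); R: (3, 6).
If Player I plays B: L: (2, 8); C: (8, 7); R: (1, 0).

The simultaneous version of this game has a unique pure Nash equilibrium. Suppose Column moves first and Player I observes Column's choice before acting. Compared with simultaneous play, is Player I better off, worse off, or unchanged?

Solve by backward induction (Column leads).
- L: Player I compares 2, 6, 2 and picks M; Column would get 4.
- C: Player I compares 0, 1, 8 and picks B; Column would get 7.
- R: Player I compares 1, 3, 1 and picks M; Column would get 6.
Column's induced payoffs are 4, 7, 6, so Column commits to C. Subgame-perfect outcome: (B, C) with payoffs (8, 7).
For the simultaneous game, intersect best replies.
Player I's best replies: L→M; C→B; R→M.
Column's best replies: T→R; M→R; B→L.
The unique mutual best reply is (M, R), giving (3, 6).
Player I earns 8 sequentially versus 3 at the Nash outcome: better off.

better off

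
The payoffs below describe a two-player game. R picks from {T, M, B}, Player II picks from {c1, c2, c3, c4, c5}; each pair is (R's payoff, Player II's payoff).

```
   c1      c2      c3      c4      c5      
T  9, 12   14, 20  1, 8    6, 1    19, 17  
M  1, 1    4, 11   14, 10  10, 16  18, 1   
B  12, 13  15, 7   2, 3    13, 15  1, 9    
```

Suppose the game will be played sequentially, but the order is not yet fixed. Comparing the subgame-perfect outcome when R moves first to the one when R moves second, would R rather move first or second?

second

If R leads: Player II's best replies are T→c2, M→c4, B→c4; R's induced payoffs 14, 10, 13; outcome (T, c2), payoffs (14, 20).
If Player II leads: R's best replies are c1→B, c2→B, c3→M, c4→B, c5→T; Player II's induced payoffs 13, 7, 10, 15, 17; outcome (T, c5), payoffs (19, 17).
R gets 14 moving first and 19 moving second, so R prefers to move second.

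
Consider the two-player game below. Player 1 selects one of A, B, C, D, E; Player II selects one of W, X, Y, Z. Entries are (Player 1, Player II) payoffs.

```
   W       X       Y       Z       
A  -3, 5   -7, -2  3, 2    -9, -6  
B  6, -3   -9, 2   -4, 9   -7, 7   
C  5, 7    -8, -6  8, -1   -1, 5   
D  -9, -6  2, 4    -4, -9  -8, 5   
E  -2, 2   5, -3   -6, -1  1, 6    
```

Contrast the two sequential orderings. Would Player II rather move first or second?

second

If Player 1 leads: Player II's best replies are A→W, B→Y, C→W, D→Z, E→Z; Player 1's induced payoffs -3, -4, 5, -8, 1; outcome (C, W), payoffs (5, 7).
If Player II leads: Player 1's best replies are W→B, X→E, Y→C, Z→E; Player II's induced payoffs -3, -3, -1, 6; outcome (E, Z), payoffs (1, 6).
Player II gets 6 moving first and 7 moving second, so Player II prefers to move second.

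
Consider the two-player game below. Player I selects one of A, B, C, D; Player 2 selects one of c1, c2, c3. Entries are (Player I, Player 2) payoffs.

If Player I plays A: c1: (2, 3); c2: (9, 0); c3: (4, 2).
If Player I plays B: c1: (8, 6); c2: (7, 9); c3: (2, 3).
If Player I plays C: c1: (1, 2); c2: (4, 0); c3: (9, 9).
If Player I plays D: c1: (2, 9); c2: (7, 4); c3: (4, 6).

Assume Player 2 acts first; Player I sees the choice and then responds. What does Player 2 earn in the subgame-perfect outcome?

Work backward from Player I's decision.
- c1: Player I compares 2, 8, 1, 2 and picks B; Player 2 would get 6.
- c2: Player I compares 9, 7, 4, 7 and picks A; Player 2 would get 0.
- c3: Player I compares 4, 2, 9, 4 and picks C; Player 2 would get 9.
Maximizing over 6, 0, 9, Player 2 chooses c3. Subgame-perfect outcome: (C, c3) with payoffs (9, 9).

9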